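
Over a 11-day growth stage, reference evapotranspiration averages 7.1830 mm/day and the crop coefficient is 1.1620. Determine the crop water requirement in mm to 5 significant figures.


Approach: apply the crop water requirement relation, CWR = ET0 * Kc * days.
CWR = 7.1830 * 1.1620 * 11 = 91.813 mm
Therefore the crop water requirement = 91.813 mm.


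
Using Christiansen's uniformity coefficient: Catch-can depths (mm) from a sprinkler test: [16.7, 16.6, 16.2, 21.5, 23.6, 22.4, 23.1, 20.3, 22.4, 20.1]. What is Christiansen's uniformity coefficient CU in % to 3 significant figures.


Approach: apply Christiansen's uniformity coefficient, CU = (1 - mean_abs_deviation/mean)*100.
mean = 20.290 mm
mean |d_i - mean| = 2.3120 mm
CU = (1 - 2.3120/20.290)*100 = 88.6 %
Therefore Christiansen's uniformity coefficient CU = 88.6 %.


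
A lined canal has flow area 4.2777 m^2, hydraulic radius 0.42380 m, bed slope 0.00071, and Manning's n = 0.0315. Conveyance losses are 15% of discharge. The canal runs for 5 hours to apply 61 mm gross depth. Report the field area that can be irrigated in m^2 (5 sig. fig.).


Approach: apply Manning's equation with a conveyance and depth budget, Q = (1/n)*A*R^(2/3)*S^(1/2); Q_field = Q*(1-loss); Area = Q_field*t/(d/1000).
Step 1 — canal discharge (Manning's equation):
  Q = (1/0.0315) * 4.2777 * 0.42380^(2/3) * 0.00071^(1/2) = 2.041595 m^3/s
Step 2 — delivered flow: Q_field = 2.041595*(1 - 15/100) = 1.735356 m^3/s
Step 3 — volume delivered: V = 1.735356 * 5*3600 = 31236.40 m^3
Step 4 — area served: A = V / (depth/1000) = 31236.40 / 0.061 = 512070 m^2
Therefore the field area that can be irrigated = 512070 m^2.


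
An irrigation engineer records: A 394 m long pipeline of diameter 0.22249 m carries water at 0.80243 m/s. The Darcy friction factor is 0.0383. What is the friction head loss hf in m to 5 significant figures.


Approach: apply the Darcy-Weisbach equation, hf = f*(L/D)*(v^2/(2g)).
hf = 0.0383 * (394/0.22249) * (0.80243^2 / (2*9.81))
hf = 2.2259 m
Therefore the friction head loss hf = 2.2259 m.


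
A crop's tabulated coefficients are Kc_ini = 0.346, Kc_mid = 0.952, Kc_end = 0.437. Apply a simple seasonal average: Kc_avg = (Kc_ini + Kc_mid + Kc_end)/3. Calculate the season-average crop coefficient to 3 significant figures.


Kc_avg = (0.346 + 0.952 + 0.437)/3 = 0.578
Therefore the season-average crop coefficient = 0.578.


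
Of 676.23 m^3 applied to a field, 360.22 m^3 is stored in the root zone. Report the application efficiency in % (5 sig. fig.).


Approach: apply the application efficiency ratio, Ea = (stored/applied)*100.
Ea = (360.22/676.23)*100 = 53.269 %
Therefore the application efficiency = 53.269 %.


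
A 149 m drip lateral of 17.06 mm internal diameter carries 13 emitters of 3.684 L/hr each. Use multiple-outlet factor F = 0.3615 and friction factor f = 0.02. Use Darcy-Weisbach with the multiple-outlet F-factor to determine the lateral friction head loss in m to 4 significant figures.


Approach: apply Darcy-Weisbach with the multiple-outlet F-factor, Q = n*q/(3600*1000) m^3/s; v = Q/A; hf = F*f*(L/D)*(v^2/(2g)).
Q = 13*3.684/(3600*1000) = 1.33033e-05 m^3/s
A = pi*(17.06e-3/2)^2 = 2.28585e-04 m^2, so v = Q/A = 0.0581986 m/s
hf = 0.3615*0.02*(149/0.01706)*(0.0581986^2/(2*9.81)) = 0.01090 m
Therefore the lateral friction head loss = 0.01090 m.


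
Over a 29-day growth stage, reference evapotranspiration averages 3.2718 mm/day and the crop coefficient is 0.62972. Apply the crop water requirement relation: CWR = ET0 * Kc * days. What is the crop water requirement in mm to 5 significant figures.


CWR = 3.2718 * 0.62972 * 29 = 59.749 mm
Therefore the crop water requirement = 59.749 mm.


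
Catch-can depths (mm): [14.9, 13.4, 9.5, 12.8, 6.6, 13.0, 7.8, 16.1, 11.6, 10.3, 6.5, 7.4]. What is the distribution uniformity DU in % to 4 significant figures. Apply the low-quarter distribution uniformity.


Approach: apply the low-quarter distribution uniformity, DU = (mean of lowest quarter of readings / overall mean)*100.
sorted lowest 3 of 12: [6.5, 6.6, 7.4] -> mean = 6.83333 mm
overall mean = 10.8250 mm
DU = (6.83333/10.8250)*100 = 63.13 %
Therefore the distribution uniformity DU = 63.13 %.


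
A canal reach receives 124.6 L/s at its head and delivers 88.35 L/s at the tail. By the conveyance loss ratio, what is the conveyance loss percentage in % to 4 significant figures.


Approach: apply the conveyance loss ratio, loss% = ((Q_head - Q_tail)/Q_head)*100.
loss = ((124.6 - 88.35)/124.6)*100 = 29.09 %
Therefore the conveyance loss percentage = 29.09 %.


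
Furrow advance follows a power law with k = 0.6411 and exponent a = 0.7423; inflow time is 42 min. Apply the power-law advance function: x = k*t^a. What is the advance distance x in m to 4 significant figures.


x = 0.6411 * 42^0.7423 = 10.28 m
Therefore the advance distance x = 10.28 m.


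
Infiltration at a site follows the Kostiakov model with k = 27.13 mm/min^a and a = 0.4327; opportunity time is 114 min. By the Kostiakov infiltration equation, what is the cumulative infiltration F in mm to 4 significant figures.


Approach: apply the Kostiakov infiltration equation, F = k*t^a.
F = 27.13 * 114^0.4327 = 210.6 mm
Therefore the cumulative infiltration F = 210.6 mm.


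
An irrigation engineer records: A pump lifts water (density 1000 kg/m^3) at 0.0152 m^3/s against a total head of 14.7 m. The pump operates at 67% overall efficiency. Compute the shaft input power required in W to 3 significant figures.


Approach: apply hydraulic power then efficiency conversion, P = rho*g*Q*H; P_in = P/eta.
Step 1 — hydraulic power (P = rho*g*Q*H):
  P = 1000 * 9.81 * 0.0152 * 14.7 = 2191.9 W
Step 2 — input power: P_in = P/eta = 2191.9 / 0.67 = 3270 W
Therefore the shaft input power required = 3270 W.


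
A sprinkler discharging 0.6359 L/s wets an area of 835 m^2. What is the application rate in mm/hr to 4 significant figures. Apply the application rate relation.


Approach: apply the application rate relation, rate = (Q/A)*3600.
rate = (0.6359 / 835) * 3600 = 2.742 mm/hr
Therefore the application rate = 2.742 mm/hr.


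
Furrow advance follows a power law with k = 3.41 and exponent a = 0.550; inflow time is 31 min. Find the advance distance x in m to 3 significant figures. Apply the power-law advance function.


Approach: apply the power-law advance function, x = k*t^a.
x = 3.41 * 31^0.550 = 22.5 m
Therefore the advance distance x = 22.5 m.


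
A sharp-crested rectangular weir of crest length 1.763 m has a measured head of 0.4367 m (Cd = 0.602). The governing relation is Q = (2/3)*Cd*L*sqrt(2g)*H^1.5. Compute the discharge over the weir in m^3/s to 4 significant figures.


Q = (2/3)*0.602*1.763*sqrt(2*9.81)*0.4367^1.5 = 0.9044 m^3/s
Therefore the discharge over the weir = 0.9044 m^3/s.


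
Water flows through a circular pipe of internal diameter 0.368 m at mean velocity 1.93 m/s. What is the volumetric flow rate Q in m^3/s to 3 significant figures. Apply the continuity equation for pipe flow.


Approach: apply the continuity equation for pipe flow, Q = A * v with A = pi*(D/2)^2.
A = pi*(0.368/2)^2 = 0.10636 m^2
Q = 0.10636 * 1.93 = 0.205 m^3/s
Therefore the volumetric flow rate Q = 0.205 m^3/s.


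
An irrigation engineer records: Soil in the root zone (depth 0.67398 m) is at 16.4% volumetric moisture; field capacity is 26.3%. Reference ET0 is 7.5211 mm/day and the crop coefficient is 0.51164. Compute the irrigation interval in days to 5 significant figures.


Approach: apply soil-water budget scheduling, SMD = (FC-theta)/100*depth*1000; ETc = ET0*Kc; interval = SMD/ETc.
Step 1 — soil moisture deficit:
  SMD = (26.3 - 16.4)/100 * 0.67398 * 1000 = 66.72402 mm
Step 2 — daily crop ET (ETc = ET0*Kc):
  ETc = 7.5211 * 0.51164 = 3.848096 mm/day
Step 3 — irrigation interval (SMD/ETc):
  interval = 66.72402 / 3.848096 = 17.339 days
Therefore the irrigation interval = 17.339 days.


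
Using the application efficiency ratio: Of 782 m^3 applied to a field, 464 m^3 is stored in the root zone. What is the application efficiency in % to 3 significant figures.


Approach: apply the application efficiency ratio, Ea = (stored/applied)*100.
Ea = (464/782)*100 = 59.3 %
Therefore the application efficiency = 59.3 %.


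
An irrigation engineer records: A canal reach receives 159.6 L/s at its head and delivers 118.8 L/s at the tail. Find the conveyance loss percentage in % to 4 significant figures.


Approach: apply the conveyance loss ratio, loss% = ((Q_head - Q_tail)/Q_head)*100.
loss = ((159.6 - 118.8)/159.6)*100 = 25.56 %
Therefore the conveyance loss percentage = 25.56 %.


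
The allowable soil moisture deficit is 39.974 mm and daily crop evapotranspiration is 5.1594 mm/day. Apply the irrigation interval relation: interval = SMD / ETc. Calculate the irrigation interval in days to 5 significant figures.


interval = 39.974 / 5.1594 = 7.7478 days
Therefore the irrigation interval = 7.7478 days.


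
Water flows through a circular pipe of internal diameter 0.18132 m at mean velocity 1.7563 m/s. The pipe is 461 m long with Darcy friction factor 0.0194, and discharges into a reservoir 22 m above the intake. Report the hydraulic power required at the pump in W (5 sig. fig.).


Approach: apply continuity + Darcy-Weisbach + hydraulic power, Q = A*v; hf = f*(L/D)*(v^2/(2g)); H = static + hf; P = rho*g*Q*H.
Step 1 — flow rate (continuity, Q = A*v):
  A = pi*(0.18132/2)^2 = 0.02582149 m^2
  Q = 0.02582149 * 1.7563 = 0.04535028 m^3/s
Step 2 — friction head loss (Darcy-Weisbach):
  hf = 0.0194 * (461/0.18132) * (1.7563^2 / (2*9.81))
  hf = 7.754528 m
Step 3 — total head: H = 22 + 7.754528 = 29.75453 m
Step 4 — hydraulic power (P = rho*g*Q*H):
  P = 1000 * 9.81 * 0.04535028 * 29.75453 = 13237 W
Therefore the hydraulic power required at the pump = 13237 W.


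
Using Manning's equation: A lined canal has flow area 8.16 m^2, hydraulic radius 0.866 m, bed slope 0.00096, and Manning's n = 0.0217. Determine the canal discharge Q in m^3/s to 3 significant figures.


Approach: apply Manning's equation, Q = (1/n)*A*R^(2/3)*S^(1/2).
Q = (1/0.0217) * 8.16 * 0.866^(2/3) * 0.00096^(1/2) = 10.6 m^3/s
Therefore the canal discharge Q = 10.6 m^3/s.


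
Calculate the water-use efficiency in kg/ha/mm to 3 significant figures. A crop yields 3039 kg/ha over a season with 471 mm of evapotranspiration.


Approach: apply the water-use efficiency ratio, WUE = yield/ET.
WUE = 3039 / 471 = 6.45 kg/ha/mm
Therefore the water-use efficiency = 6.45 kg/ha/mm.


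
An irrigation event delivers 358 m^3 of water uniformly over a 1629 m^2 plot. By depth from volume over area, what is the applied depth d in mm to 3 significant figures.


Approach: apply depth from volume over area, d = (V/A)*1000.
d = (358 / 1629) * 1000 = 220 mm
Therefore the applied depth d = 220 mm.


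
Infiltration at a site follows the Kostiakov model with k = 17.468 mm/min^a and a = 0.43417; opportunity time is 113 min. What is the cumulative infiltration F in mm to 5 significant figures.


Approach: apply the Kostiakov infiltration equation, F = k*t^a.
F = 17.468 * 113^0.43417 = 136.03 mm
Therefore the cumulative infiltration F = 136.03 mm.


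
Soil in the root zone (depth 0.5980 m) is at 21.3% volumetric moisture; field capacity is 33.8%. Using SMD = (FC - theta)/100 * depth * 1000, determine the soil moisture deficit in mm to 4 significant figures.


SMD = (33.8 - 21.3)/100 * 0.5980 * 1000 = 74.75 mm
Therefore the soil moisture deficit = 74.75 mm.


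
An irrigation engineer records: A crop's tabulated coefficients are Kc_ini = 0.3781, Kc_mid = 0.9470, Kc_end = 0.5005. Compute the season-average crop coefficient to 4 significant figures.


Approach: apply a simple seasonal average, Kc_avg = (Kc_ini + Kc_mid + Kc_end)/3.
Kc_avg = (0.3781 + 0.9470 + 0.5005)/3 = 0.6085
Therefore the season-average crop coefficient = 0.6085.


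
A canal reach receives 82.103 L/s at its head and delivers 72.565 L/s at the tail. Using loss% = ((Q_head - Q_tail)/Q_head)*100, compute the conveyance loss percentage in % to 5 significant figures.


loss = ((82.103 - 72.565)/82.103)*100 = 11.617 %
Therefore the conveyance loss percentage = 11.617 %.


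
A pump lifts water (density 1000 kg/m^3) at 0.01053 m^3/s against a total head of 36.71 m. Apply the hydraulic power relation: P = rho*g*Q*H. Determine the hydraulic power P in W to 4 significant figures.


P = 1000 * 9.81 * 0.01053 * 36.71 = 3792 W
Therefore the hydraulic power P = 3792 W.


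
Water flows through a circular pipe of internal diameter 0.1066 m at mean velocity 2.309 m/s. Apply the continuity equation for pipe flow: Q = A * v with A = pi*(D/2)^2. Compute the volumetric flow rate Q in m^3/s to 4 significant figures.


A = pi*(0.1066/2)^2 = 0.00892492 m^2
Q = 0.00892492 * 2.309 = 0.02061 m^3/s
Therefore the volumetric flow rate Q = 0.02061 m^3/s.


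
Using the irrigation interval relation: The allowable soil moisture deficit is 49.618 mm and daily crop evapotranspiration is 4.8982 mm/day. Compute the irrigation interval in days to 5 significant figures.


Approach: apply the irrigation interval relation, interval = SMD / ETc.
interval = 49.618 / 4.8982 = 10.130 days
Therefore the irrigation interval = 10.130 days.


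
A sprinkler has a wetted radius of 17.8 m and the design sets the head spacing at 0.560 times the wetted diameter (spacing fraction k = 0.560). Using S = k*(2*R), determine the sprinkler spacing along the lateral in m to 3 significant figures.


S = 0.560 * (2 * 17.8) = 19.9 m
Therefore the sprinkler spacing along the lateral = 19.9 m.


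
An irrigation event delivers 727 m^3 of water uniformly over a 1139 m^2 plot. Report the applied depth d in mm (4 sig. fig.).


Approach: apply depth from volume over area, d = (V/A)*1000.
d = (727 / 1139) * 1000 = 638.3 mm
Therefore the applied depth d = 638.3 mm.


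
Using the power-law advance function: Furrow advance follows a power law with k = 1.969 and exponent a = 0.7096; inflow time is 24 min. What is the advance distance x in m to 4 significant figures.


Approach: apply the power-law advance function, x = k*t^a.
x = 1.969 * 24^0.7096 = 18.78 m
Therefore the advance distance x = 18.78 m.


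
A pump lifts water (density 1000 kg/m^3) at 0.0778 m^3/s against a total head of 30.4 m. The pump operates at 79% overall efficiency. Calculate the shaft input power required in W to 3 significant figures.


Approach: apply hydraulic power then efficiency conversion, P = rho*g*Q*H; P_in = P/eta.
Step 1 — hydraulic power (P = rho*g*Q*H):
  P = 1000 * 9.81 * 0.0778 * 30.4 = 23202 W
Step 2 — input power: P_in = P/eta = 23202 / 0.79 = 29400 W
Therefore the shaft input power required = 29400 W.


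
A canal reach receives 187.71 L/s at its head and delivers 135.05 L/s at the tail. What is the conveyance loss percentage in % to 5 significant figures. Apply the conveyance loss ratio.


Approach: apply the conveyance loss ratio, loss% = ((Q_head - Q_tail)/Q_head)*100.
loss = ((187.71 - 135.05)/187.71)*100 = 28.054 %
Therefore the conveyance loss percentage = 28.054 %.


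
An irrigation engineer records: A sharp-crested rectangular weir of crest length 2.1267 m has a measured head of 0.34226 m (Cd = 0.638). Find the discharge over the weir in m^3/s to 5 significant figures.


Approach: apply the rectangular weir equation, Q = (2/3)*Cd*L*sqrt(2g)*H^1.5.
Q = (2/3)*0.638*2.1267*sqrt(2*9.81)*0.34226^1.5 = 0.80227 m^3/s
Therefore the discharge over the weir = 0.80227 m^3/s.


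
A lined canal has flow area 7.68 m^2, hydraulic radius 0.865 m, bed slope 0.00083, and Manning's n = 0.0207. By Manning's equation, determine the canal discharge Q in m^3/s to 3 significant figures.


Approach: apply Manning's equation, Q = (1/n)*A*R^(2/3)*S^(1/2).
Q = (1/0.0207) * 7.68 * 0.865^(2/3) * 0.00083^(1/2) = 9.70 m^3/s
Therefore the canal discharge Q = 9.70 m^3/s.


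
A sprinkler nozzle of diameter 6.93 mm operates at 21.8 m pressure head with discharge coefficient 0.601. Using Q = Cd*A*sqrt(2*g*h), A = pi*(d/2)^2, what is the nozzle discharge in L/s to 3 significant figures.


A = pi*(6.93e-3/2)^2 = 3.7719e-05 m^2
Q = 0.601 * 3.7719e-05 * sqrt(2*9.81*21.8) * 1000 = 0.469 L/s
Therefore the nozzle discharge = 0.469 L/s.


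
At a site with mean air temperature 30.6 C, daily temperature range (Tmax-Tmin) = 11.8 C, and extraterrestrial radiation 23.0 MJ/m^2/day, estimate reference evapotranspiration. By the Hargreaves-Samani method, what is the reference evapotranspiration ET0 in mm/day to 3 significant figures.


Approach: apply the Hargreaves-Samani method, ET0 = 0.0023*(Tmean+17.8)*sqrt(Tmax-Tmin)*0.408*Ra.
ET0 = 0.0023*(30.6+17.8)*sqrt(11.8)*0.408*23.0 = 3.59 mm/day
Therefore the reference evapotranspiration ET0 = 3.59 mm/day.


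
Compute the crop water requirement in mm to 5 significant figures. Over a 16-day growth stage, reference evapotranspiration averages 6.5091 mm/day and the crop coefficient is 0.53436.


Approach: apply the crop water requirement relation, CWR = ET0 * Kc * days.
CWR = 6.5091 * 0.53436 * 16 = 55.651 mm
Therefore the crop water requirement = 55.651 mm.


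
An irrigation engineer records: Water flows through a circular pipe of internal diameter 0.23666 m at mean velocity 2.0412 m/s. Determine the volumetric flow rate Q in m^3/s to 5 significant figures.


Approach: apply the continuity equation for pipe flow, Q = A * v with A = pi*(D/2)^2.
A = pi*(0.23666/2)^2 = 0.04398855 m^2
Q = 0.04398855 * 2.0412 = 0.089789 m^3/s
Therefore the volumetric flow rate Q = 0.089789 m^3/s.


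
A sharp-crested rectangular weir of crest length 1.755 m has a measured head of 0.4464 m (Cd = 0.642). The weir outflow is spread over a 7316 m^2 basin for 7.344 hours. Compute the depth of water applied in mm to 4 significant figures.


Approach: apply the rectangular weir equation with a volume-to-depth conversion, Q = (2/3)*Cd*L*sqrt(2g)*H^1.5; d = Q*t/A * 1000.
Step 1 — weir discharge:
  Q = (2/3)*0.642*1.755*sqrt(2*9.81)*0.4464^1.5 = 0.992331 m^3/s
Step 2 — volume: V = 0.992331 * 7.344*3600 = 26235.7 m^3
Step 3 — depth: d = V/A * 1000 = 26235.7/7316 * 1000 = 3586 mm
Therefore the depth of water applied = 3586 mm.


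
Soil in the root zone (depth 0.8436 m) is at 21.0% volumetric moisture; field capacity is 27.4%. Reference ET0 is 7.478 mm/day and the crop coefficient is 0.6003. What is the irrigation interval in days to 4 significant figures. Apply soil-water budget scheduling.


Approach: apply soil-water budget scheduling, SMD = (FC-theta)/100*depth*1000; ETc = ET0*Kc; interval = SMD/ETc.
Step 1 — soil moisture deficit:
  SMD = (27.4 - 21.0)/100 * 0.8436 * 1000 = 53.9904 mm
Step 2 — daily crop ET (ETc = ET0*Kc):
  ETc = 7.478 * 0.6003 = 4.48904 mm/day
Step 3 — irrigation interval (SMD/ETc):
  interval = 53.9904 / 4.48904 = 12.03 days
Therefore the irrigation interval = 12.03 days.


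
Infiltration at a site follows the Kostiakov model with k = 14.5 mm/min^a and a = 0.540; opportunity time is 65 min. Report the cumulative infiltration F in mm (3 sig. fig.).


Approach: apply the Kostiakov infiltration equation, F = k*t^a.
F = 14.5 * 65^0.540 = 138 mm
Therefore the cumulative infiltration F = 138 mm.


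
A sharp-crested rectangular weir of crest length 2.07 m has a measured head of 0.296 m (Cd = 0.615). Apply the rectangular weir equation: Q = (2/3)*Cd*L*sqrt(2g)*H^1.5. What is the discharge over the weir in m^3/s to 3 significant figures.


Q = (2/3)*0.615*2.07*sqrt(2*9.81)*0.296^1.5 = 0.605 m^3/s
Therefore the discharge over the weir = 0.605 m^3/s.


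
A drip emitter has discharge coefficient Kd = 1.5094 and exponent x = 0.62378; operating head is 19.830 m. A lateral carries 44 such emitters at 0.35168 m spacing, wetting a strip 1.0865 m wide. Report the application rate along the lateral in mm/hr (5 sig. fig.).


Approach: apply the emitter equation with a lateral mass balance, q = Kd*h^x; Q = n*q; rate = Q/(n*spacing*width).
Step 1 — single emitter flow (q = Kd*h^x):
  q = 1.5094 * 19.830^0.62378 = 9.728554 L/hr
Step 2 — total lateral flow: Q = 44 * 9.728554 = 428.0564 L/hr
Step 3 — wetted area: A = 44 * 0.35168 * 1.0865 = 16.81241 m^2
Step 4 — application rate: Q/A = 428.0564/16.81241 = 25.461 mm/hr
Therefore the application rate along the lateral = 25.461 mm/hr.


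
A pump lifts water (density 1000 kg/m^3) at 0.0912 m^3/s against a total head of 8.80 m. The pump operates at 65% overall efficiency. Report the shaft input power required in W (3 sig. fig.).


Approach: apply hydraulic power then efficiency conversion, P = rho*g*Q*H; P_in = P/eta.
Step 1 — hydraulic power (P = rho*g*Q*H):
  P = 1000 * 9.81 * 0.0912 * 8.80 = 7873.1 W
Step 2 — input power: P_in = P/eta = 7873.1 / 0.65 = 12100 W
Therefore the shaft input power required = 12100 W.


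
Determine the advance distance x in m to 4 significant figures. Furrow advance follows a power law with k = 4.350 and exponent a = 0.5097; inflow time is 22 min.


Approach: apply the power-law advance function, x = k*t^a.
x = 4.350 * 22^0.5097 = 21.02 m
Therefore the advance distance x = 21.02 m.


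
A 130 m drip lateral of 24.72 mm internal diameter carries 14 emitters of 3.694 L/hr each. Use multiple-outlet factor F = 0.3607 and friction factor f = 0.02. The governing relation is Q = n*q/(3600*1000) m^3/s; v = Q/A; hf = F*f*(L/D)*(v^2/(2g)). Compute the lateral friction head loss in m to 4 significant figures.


Q = 14*3.694/(3600*1000) = 1.43656e-05 m^3/s
A = pi*(24.72e-3/2)^2 = 4.79940e-04 m^2, so v = Q/A = 0.0299320 m/s
hf = 0.3607*0.02*(130/0.02472)*(0.0299320^2/(2*9.81)) = 0.001732 m
Therefore the lateral friction head loss = 0.001732 m.


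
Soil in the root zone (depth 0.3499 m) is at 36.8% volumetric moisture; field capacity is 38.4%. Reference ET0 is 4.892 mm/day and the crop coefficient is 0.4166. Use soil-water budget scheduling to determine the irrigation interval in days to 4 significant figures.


Approach: apply soil-water budget scheduling, SMD = (FC-theta)/100*depth*1000; ETc = ET0*Kc; interval = SMD/ETc.
Step 1 — soil moisture deficit:
  SMD = (38.4 - 36.8)/100 * 0.3499 * 1000 = 5.59840 mm
Step 2 — daily crop ET (ETc = ET0*Kc):
  ETc = 4.892 * 0.4166 = 2.03801 mm/day
Step 3 — irrigation interval (SMD/ETc):
  interval = 5.59840 / 2.03801 = 2.747 days
Therefore the irrigation interval = 2.747 days.


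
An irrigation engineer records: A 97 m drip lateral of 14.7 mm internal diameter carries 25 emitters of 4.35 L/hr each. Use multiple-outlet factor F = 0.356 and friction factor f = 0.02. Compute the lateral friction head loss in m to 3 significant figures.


Approach: apply Darcy-Weisbach with the multiple-outlet F-factor, Q = n*q/(3600*1000) m^3/s; v = Q/A; hf = F*f*(L/D)*(v^2/(2g)).
Q = 25*4.35/(3600*1000) = 3.0208e-05 m^3/s
A = pi*(14.7e-3/2)^2 = 1.6972e-04 m^2, so v = Q/A = 0.17799 m/s
hf = 0.356*0.02*(97/0.0147)*(0.17799^2/(2*9.81)) = 0.0759 m
Therefore the lateral friction head loss = 0.0759 m.


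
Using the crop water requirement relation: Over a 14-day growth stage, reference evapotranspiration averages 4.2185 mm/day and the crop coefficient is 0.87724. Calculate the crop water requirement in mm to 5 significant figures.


Approach: apply the crop water requirement relation, CWR = ET0 * Kc * days.
CWR = 4.2185 * 0.87724 * 14 = 51.809 mm
Therefore the crop water requirement = 51.809 mm.


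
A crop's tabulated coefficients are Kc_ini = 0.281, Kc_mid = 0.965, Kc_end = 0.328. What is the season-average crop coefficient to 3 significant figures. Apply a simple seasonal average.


Approach: apply a simple seasonal average, Kc_avg = (Kc_ini + Kc_mid + Kc_end)/3.
Kc_avg = (0.281 + 0.965 + 0.328)/3 = 0.525
Therefore the season-average crop coefficient = 0.525.


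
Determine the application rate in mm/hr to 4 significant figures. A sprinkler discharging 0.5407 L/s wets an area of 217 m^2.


Approach: apply the application rate relation, rate = (Q/A)*3600.
rate = (0.5407 / 217) * 3600 = 8.970 mm/hr
Therefore the application rate = 8.970 mm/hr.


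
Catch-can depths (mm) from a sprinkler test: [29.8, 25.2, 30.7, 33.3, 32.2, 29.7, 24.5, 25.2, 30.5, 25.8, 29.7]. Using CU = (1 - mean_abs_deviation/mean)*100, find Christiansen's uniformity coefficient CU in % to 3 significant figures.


mean = 28.782 mm
mean |d_i - mean| = 2.6231 mm
CU = (1 - 2.6231/28.782)*100 = 90.9 %
Therefore Christiansen's uniformity coefficient CU = 90.9 %.


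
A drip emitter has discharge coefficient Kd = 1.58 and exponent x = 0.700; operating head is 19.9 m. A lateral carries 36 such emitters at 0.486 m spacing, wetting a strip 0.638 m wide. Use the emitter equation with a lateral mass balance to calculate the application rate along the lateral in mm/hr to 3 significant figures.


Approach: apply the emitter equation with a lateral mass balance, q = Kd*h^x; Q = n*q; rate = Q/(n*spacing*width).
Step 1 — single emitter flow (q = Kd*h^x):
  q = 1.58 * 19.9^0.700 = 12.819 L/hr
Step 2 — total lateral flow: Q = 36 * 12.819 = 461.48 L/hr
Step 3 — wetted area: A = 36 * 0.486 * 0.638 = 11.162 m^2
Step 4 — application rate: Q/A = 461.48/11.162 = 41.3 mm/hr
Therefore the application rate along the lateral = 41.3 mm/hr.


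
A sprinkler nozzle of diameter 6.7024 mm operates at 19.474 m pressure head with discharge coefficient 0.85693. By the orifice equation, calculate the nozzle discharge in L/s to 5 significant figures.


Approach: apply the orifice equation, Q = Cd*A*sqrt(2*g*h), A = pi*(d/2)^2.
A = pi*(6.7024e-3/2)^2 = 3.528179e-05 m^2
Q = 0.85693 * 3.528179e-05 * sqrt(2*9.81*19.474) * 1000 = 0.59098 L/s
Therefore the nozzle discharge = 0.59098 L/s.


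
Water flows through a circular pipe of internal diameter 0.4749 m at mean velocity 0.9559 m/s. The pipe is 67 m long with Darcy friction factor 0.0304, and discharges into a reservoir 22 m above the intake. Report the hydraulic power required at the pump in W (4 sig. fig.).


Approach: apply continuity + Darcy-Weisbach + hydraulic power, Q = A*v; hf = f*(L/D)*(v^2/(2g)); H = static + hf; P = rho*g*Q*H.
Step 1 — flow rate (continuity, Q = A*v):
  A = pi*(0.4749/2)^2 = 0.177131 m^2
  Q = 0.177131 * 0.9559 = 0.169319 m^3/s
Step 2 — friction head loss (Darcy-Weisbach):
  hf = 0.0304 * (67/0.4749) * (0.9559^2 / (2*9.81))
  hf = 0.199743 m
Step 3 — total head: H = 22 + 0.199743 = 22.1997 m
Step 4 — hydraulic power (P = rho*g*Q*H):
  P = 1000 * 9.81 * 0.169319 * 22.1997 = 36870 W
Therefore the hydraulic power required at the pump = 36870 W.


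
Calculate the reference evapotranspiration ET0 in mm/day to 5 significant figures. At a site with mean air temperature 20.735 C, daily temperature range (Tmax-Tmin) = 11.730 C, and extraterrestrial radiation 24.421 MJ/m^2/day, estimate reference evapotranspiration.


Approach: apply the Hargreaves-Samani method, ET0 = 0.0023*(Tmean+17.8)*sqrt(Tmax-Tmin)*0.408*Ra.
ET0 = 0.0023*(20.735+17.8)*sqrt(11.730)*0.408*24.421 = 3.0245 mm/day
Therefore the reference evapotranspiration ET0 = 3.0245 mm/day.


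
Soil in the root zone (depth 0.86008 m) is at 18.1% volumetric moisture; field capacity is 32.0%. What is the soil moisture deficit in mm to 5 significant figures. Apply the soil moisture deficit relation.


Approach: apply the soil moisture deficit relation, SMD = (FC - theta)/100 * depth * 1000.
SMD = (32.0 - 18.1)/100 * 0.86008 * 1000 = 119.55 mm
Therefore the soil moisture deficit = 119.55 mm.


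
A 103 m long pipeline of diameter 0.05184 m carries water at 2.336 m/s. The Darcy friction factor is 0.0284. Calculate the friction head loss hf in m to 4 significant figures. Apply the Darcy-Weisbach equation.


Approach: apply the Darcy-Weisbach equation, hf = f*(L/D)*(v^2/(2g)).
hf = 0.0284 * (103/0.05184) * (2.336^2 / (2*9.81))
hf = 15.69 m
Therefore the friction head loss hf = 15.69 m.


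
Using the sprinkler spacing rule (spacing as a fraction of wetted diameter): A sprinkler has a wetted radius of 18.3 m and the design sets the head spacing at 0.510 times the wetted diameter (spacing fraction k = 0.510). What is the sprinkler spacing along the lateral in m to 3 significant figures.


Approach: apply the sprinkler spacing rule (spacing as a fraction of wetted diameter), S = k*(2*R).
S = 0.510 * (2 * 18.3) = 18.7 m
Therefore the sprinkler spacing along the lateral = 18.7 m.


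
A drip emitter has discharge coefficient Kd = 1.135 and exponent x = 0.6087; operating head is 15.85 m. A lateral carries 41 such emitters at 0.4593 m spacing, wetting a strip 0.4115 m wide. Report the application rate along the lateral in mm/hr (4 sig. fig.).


Approach: apply the emitter equation with a lateral mass balance, q = Kd*h^x; Q = n*q; rate = Q/(n*spacing*width).
Step 1 — single emitter flow (q = Kd*h^x):
  q = 1.135 * 15.85^0.6087 = 6.10174 L/hr
Step 2 — total lateral flow: Q = 41 * 6.10174 = 250.171 L/hr
Step 3 — wetted area: A = 41 * 0.4593 * 0.4115 = 7.74908 m^2
Step 4 — application rate: Q/A = 250.171/7.74908 = 32.28 mm/hr
Therefore the application rate along the lateral = 32.28 mm/hr.


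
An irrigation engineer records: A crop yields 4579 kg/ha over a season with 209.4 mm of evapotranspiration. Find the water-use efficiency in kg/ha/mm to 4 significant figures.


Approach: apply the water-use efficiency ratio, WUE = yield/ET.
WUE = 4579 / 209.4 = 21.87 kg/ha/mm
Therefore the water-use efficiency = 21.87 kg/ha/mm.


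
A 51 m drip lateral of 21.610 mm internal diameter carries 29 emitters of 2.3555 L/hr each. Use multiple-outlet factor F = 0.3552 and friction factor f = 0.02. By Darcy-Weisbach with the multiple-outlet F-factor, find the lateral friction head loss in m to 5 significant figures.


Approach: apply Darcy-Weisbach with the multiple-outlet F-factor, Q = n*q/(3600*1000) m^3/s; v = Q/A; hf = F*f*(L/D)*(v^2/(2g)).
Q = 29*2.3555/(3600*1000) = 1.897486e-05 m^3/s
A = pi*(21.610e-3/2)^2 = 3.667747e-04 m^2, so v = Q/A = 0.05173437 m/s
hf = 0.3552*0.02*(51/0.021610)*(0.05173437^2/(2*9.81)) = 0.0022871 m
Therefore the lateral friction head loss = 0.0022871 m.


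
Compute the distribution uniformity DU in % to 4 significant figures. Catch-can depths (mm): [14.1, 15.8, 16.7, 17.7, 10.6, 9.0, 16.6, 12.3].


Approach: apply the low-quarter distribution uniformity, DU = (mean of lowest quarter of readings / overall mean)*100.
sorted lowest 2 of 8: [9.0, 10.6] -> mean = 9.80000 mm
overall mean = 14.1000 mm
DU = (9.80000/14.1000)*100 = 69.50 %
Therefore the distribution uniformity DU = 69.50 %.


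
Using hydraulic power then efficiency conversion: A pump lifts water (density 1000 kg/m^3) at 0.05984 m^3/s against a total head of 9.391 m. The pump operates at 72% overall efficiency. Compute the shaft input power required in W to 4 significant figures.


Approach: apply hydraulic power then efficiency conversion, P = rho*g*Q*H; P_in = P/eta.
Step 1 — hydraulic power (P = rho*g*Q*H):
  P = 1000 * 9.81 * 0.05984 * 9.391 = 5512.80 W
Step 2 — input power: P_in = P/eta = 5512.80 / 0.72 = 7657 W
Therefore the shaft input power required = 7657 W.


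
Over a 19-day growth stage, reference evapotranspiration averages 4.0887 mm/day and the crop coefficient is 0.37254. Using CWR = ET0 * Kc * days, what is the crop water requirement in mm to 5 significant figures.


CWR = 4.0887 * 0.37254 * 19 = 28.941 mm
Therefore the crop water requirement = 28.941 mm.


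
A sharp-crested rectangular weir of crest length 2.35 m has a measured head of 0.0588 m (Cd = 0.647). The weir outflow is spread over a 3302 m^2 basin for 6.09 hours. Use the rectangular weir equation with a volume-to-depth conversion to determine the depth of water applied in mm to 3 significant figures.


Approach: apply the rectangular weir equation with a volume-to-depth conversion, Q = (2/3)*Cd*L*sqrt(2g)*H^1.5; d = Q*t/A * 1000.
Step 1 — weir discharge:
  Q = (2/3)*0.647*2.35*sqrt(2*9.81)*0.0588^1.5 = 0.064017 m^3/s
Step 2 — volume: V = 0.064017 * 6.09*3600 = 1403.5 m^3
Step 3 — depth: d = V/A * 1000 = 1403.5/3302 * 1000 = 425 mm
Therefore the depth of water applied = 425 mm.


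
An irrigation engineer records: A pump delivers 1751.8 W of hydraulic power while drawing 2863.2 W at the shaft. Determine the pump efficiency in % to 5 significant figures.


Approach: apply the efficiency ratio, eta = (P_out/P_in)*100.
eta = (1751.8 / 2863.2) * 100 = 61.183 %
Therefore the pump efficiency = 61.183 %.


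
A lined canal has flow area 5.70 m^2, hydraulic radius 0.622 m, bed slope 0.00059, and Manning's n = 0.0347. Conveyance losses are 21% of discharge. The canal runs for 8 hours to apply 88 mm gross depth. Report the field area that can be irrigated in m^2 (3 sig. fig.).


Approach: apply Manning's equation with a conveyance and depth budget, Q = (1/n)*A*R^(2/3)*S^(1/2); Q_field = Q*(1-loss); Area = Q_field*t/(d/1000).
Step 1 — canal discharge (Manning's equation):
  Q = (1/0.0347) * 5.70 * 0.622^(2/3) * 0.00059^(1/2) = 2.9074 m^3/s
Step 2 — delivered flow: Q_field = 2.9074*(1 - 21/100) = 2.2968 m^3/s
Step 3 — volume delivered: V = 2.2968 * 8*3600 = 66148 m^3
Step 4 — area served: A = V / (depth/1000) = 66148 / 0.088 = 752000 m^2
Therefore the field area that can be irrigated = 752000 m^2.


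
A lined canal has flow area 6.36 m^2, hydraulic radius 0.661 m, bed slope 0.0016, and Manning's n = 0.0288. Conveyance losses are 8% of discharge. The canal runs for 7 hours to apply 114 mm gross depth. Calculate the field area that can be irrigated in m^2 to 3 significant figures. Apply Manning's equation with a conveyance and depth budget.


Approach: apply Manning's equation with a conveyance and depth budget, Q = (1/n)*A*R^(2/3)*S^(1/2); Q_field = Q*(1-loss); Area = Q_field*t/(d/1000).
Step 1 — canal discharge (Manning's equation):
  Q = (1/0.0288) * 6.36 * 0.661^(2/3) * 0.0016^(1/2) = 6.7028 m^3/s
Step 2 — delivered flow: Q_field = 6.7028*(1 - 8/100) = 6.1666 m^3/s
Step 3 — volume delivered: V = 6.1666 * 7*3600 = 155400 m^3
Step 4 — area served: A = V / (depth/1000) = 155400 / 0.114 = 1360000 m^2
Therefore the field area that can be irrigated = 1360000 m^2.


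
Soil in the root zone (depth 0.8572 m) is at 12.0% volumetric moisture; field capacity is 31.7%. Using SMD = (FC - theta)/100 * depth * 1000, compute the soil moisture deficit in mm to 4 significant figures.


SMD = (31.7 - 12.0)/100 * 0.8572 * 1000 = 168.9 mm
Therefore the soil moisture deficit = 168.9 mm.


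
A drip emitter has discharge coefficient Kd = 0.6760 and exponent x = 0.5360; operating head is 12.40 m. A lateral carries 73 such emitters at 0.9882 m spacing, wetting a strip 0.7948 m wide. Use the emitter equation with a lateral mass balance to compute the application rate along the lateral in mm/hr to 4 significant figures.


Approach: apply the emitter equation with a lateral mass balance, q = Kd*h^x; Q = n*q; rate = Q/(n*spacing*width).
Step 1 — single emitter flow (q = Kd*h^x):
  q = 0.6760 * 12.40^0.5360 = 2.60628 L/hr
Step 2 — total lateral flow: Q = 73 * 2.60628 = 190.258 L/hr
Step 3 — wetted area: A = 73 * 0.9882 * 0.7948 = 57.3358 m^2
Step 4 — application rate: Q/A = 190.258/57.3358 = 3.318 mm/hr
Therefore the application rate along the lateral = 3.318 mm/hr.


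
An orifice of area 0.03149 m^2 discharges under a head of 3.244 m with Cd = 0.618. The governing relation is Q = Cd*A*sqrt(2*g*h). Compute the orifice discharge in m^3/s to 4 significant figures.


Q = 0.618 * 0.03149 * sqrt(2*9.81*3.244) = 0.1553 m^3/s
Therefore the orifice discharge = 0.1553 m^3/s.


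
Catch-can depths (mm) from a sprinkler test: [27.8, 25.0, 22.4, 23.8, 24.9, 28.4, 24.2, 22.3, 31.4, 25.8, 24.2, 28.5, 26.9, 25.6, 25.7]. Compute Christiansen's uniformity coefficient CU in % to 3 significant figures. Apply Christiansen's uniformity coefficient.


Approach: apply Christiansen's uniformity coefficient, CU = (1 - mean_abs_deviation/mean)*100.
mean = 25.793 mm
mean |d_i - mean| = 1.8720 mm
CU = (1 - 1.8720/25.793)*100 = 92.7 %
Therefore Christiansen's uniformity coefficient CU = 92.7 %.


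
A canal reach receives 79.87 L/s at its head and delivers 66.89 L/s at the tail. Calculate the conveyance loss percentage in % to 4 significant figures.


Approach: apply the conveyance loss ratio, loss% = ((Q_head - Q_tail)/Q_head)*100.
loss = ((79.87 - 66.89)/79.87)*100 = 16.25 %
Therefore the conveyance loss percentage = 16.25 %.


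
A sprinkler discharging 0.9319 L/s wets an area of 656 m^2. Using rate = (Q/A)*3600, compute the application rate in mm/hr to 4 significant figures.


rate = (0.9319 / 656) * 3600 = 5.114 mm/hr
Therefore the application rate = 5.114 mm/hr.


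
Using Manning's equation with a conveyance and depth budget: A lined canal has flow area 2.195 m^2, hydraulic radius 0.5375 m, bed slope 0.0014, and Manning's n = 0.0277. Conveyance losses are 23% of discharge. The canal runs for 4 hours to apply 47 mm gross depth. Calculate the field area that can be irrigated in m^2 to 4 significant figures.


Approach: apply Manning's equation with a conveyance and depth budget, Q = (1/n)*A*R^(2/3)*S^(1/2); Q_field = Q*(1-loss); Area = Q_field*t/(d/1000).
Step 1 — canal discharge (Manning's equation):
  Q = (1/0.0277) * 2.195 * 0.5375^(2/3) * 0.0014^(1/2) = 1.96007 m^3/s
Step 2 — delivered flow: Q_field = 1.96007*(1 - 23/100) = 1.50925 m^3/s
Step 3 — volume delivered: V = 1.50925 * 4*3600 = 21733.2 m^3
Step 4 — area served: A = V / (depth/1000) = 21733.2 / 0.047 = 462400 m^2
Therefore the field area that can be irrigated = 462400 m^2.


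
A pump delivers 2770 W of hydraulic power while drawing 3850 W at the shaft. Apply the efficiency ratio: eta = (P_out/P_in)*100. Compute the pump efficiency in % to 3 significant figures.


eta = (2770 / 3850) * 100 = 71.9 %
Therefore the pump efficiency = 71.9 %.


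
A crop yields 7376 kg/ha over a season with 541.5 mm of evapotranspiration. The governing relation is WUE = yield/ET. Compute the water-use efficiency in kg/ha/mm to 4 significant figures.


WUE = 7376 / 541.5 = 13.62 kg/ha/mm
Therefore the water-use efficiency = 13.62 kg/ha/mm.


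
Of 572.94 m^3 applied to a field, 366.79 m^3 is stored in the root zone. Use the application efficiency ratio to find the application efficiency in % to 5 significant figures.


Approach: apply the application efficiency ratio, Ea = (stored/applied)*100.
Ea = (366.79/572.94)*100 = 64.019 %
Therefore the application efficiency = 64.019 %.


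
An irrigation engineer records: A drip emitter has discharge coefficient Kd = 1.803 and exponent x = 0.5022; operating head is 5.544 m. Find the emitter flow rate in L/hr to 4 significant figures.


Approach: apply the emitter characteristic equation, q = Kd * h^x.
q = 1.803 * 5.544^0.5022 = 4.261 L/hr
Therefore the emitter flow rate = 4.261 L/hr.


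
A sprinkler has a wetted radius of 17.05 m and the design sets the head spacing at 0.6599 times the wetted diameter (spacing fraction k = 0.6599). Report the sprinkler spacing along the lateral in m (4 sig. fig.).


Approach: apply the sprinkler spacing rule (spacing as a fraction of wetted diameter), S = k*(2*R).
S = 0.6599 * (2 * 17.05) = 22.50 m
Therefore the sprinkler spacing along the lateral = 22.50 m.


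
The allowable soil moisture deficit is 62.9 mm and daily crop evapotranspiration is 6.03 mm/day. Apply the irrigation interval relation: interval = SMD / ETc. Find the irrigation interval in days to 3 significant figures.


interval = 62.9 / 6.03 = 10.4 days
Therefore the irrigation interval = 10.4 days.


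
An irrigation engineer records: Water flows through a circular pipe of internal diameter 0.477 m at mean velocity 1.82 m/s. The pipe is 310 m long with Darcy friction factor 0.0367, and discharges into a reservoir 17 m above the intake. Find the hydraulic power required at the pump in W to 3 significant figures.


Approach: apply continuity + Darcy-Weisbach + hydraulic power, Q = A*v; hf = f*(L/D)*(v^2/(2g)); H = static + hf; P = rho*g*Q*H.
Step 1 — flow rate (continuity, Q = A*v):
  A = pi*(0.477/2)^2 = 0.17870 m^2
  Q = 0.17870 * 1.82 = 0.32524 m^3/s
Step 2 — friction head loss (Darcy-Weisbach):
  hf = 0.0367 * (310/0.477) * (1.82^2 / (2*9.81))
  hf = 4.0267 m
Step 3 — total head: H = 17 + 4.0267 = 21.027 m
Step 4 — hydraulic power (P = rho*g*Q*H):
  P = 1000 * 9.81 * 0.32524 * 21.027 = 67100 W
Therefore the hydraulic power required at the pump = 67100 W.
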